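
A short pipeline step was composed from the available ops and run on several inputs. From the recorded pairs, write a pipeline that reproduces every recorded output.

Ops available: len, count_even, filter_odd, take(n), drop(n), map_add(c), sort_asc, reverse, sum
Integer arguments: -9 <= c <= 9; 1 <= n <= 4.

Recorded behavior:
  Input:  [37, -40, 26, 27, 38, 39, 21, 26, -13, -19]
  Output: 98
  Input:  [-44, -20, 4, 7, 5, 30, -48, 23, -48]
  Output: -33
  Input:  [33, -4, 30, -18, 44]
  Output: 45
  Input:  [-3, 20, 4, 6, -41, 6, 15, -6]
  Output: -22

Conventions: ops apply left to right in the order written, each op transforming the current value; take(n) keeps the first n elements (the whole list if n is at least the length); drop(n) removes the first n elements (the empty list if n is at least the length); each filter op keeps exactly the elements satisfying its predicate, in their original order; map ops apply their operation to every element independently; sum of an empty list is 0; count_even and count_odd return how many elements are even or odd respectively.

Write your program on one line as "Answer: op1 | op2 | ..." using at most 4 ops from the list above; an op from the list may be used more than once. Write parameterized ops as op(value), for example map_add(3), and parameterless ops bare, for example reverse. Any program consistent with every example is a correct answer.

drop(4) | map_add(1) | sort_asc | sum

Check, running the answer program on each example:
  [37, -40, 26, 27, 38, 39, 21, 26, -13, -19] -> [38, 39, 21, 26, -13, -19] -> [39, 40, 22, 27, -12, -18] -> [-18, -12, 22, 27, 39, 40] -> 98
  [-44, -20, 4, 7, 5, 30, -48, 23, -48] -> [5, 30, -48, 23, -48] -> [6, 31, -47, 24, -47] -> [-47, -47, 6, 24, 31] -> -33
  [33, -4, 30, -18, 44] -> [44] -> [45] -> [45] -> 45
  [-3, 20, 4, 6, -41, 6, 15, -6] -> [-41, 6, 15, -6] -> [-40, 7, 16, -5] -> [-40, -5, 7, 16] -> -22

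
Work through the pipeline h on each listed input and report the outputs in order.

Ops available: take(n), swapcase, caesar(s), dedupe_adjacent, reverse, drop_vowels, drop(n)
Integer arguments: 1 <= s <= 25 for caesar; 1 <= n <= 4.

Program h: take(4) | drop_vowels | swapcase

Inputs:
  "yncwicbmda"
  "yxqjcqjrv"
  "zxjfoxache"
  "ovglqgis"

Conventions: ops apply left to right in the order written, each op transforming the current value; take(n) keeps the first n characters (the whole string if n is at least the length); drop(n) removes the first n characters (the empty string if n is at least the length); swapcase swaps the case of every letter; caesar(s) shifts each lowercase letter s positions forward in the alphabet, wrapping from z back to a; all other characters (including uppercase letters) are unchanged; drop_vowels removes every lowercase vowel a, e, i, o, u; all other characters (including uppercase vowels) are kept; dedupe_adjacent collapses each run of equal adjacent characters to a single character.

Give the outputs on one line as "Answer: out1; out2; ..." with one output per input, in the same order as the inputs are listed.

Execution, op by op:
  "yncwicbmda" -> "yncw" -> "yncw" -> "YNCW"
  "yxqjcqjrv" -> "yxqj" -> "yxqj" -> "YXQJ"
  "zxjfoxache" -> "zxjf" -> "zxjf" -> "ZXJF"
  "ovglqgis" -> "ovgl" -> "vgl" -> "VGL"

"YNCW"; "YXQJ"; "ZXJF"; "VGL"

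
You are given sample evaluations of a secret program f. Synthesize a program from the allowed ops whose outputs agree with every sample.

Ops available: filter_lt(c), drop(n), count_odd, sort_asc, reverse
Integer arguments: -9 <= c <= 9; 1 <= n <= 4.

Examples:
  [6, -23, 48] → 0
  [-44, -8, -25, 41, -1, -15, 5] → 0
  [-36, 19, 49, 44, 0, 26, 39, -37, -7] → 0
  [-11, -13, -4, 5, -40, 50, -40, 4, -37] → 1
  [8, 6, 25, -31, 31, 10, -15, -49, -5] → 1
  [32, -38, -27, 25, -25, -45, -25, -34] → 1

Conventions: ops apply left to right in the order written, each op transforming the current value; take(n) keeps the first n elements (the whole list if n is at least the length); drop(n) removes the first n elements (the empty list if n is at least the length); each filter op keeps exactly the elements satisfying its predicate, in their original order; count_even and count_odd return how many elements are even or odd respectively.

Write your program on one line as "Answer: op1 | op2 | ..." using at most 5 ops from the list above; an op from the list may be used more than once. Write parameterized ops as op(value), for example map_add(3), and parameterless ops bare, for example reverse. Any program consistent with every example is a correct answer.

sort_asc | reverse | filter_lt(-3) | drop(3) | count_odd

Check, running the answer program on each example:
  [6, -23, 48] -> [-23, 6, 48] -> [48, 6, -23] -> [-23] -> [] -> 0
  [-44, -8, -25, 41, -1, -15, 5] -> [-44, -25, -15, -8, -1, 5, 41] -> [41, 5, -1, -8, -15, -25, -44] -> [-8, -15, -25, -44] -> [-44] -> 0
  [-36, 19, 49, 44, 0, 26, 39, -37, -7] -> [-37, -36, -7, 0, 19, 26, 39, 44, 49] -> [49, 44, 39, 26, 19, 0, -7, -36, -37] -> [-7, -36, -37] -> [] -> 0
  [-11, -13, -4, 5, -40, 50, -40, 4, -37] -> [-40, -40, -37, -13, -11, -4, 4, 5, 50] -> [50, 5, 4, -4, -11, -13, -37, -40, -40] -> [-4, -11, -13, -37, -40, -40] -> [-37, -40, -40] -> 1
  [8, 6, 25, -31, 31, 10, -15, -49, -5] -> [-49, -31, -15, -5, 6, 8, 10, 25, 31] -> [31, 25, 10, 8, 6, -5, -15, -31, -49] -> [-5, -15, -31, -49] -> [-49] -> 1
  [32, -38, -27, 25, -25, -45, -25, -34] -> [-45, -38, -34, -27, -25, -25, 25, 32] -> [32, 25, -25, -25, -27, -34, -38, -45] -> [-25, -25, -27, -34, -38, -45] -> [-34, -38, -45] -> 1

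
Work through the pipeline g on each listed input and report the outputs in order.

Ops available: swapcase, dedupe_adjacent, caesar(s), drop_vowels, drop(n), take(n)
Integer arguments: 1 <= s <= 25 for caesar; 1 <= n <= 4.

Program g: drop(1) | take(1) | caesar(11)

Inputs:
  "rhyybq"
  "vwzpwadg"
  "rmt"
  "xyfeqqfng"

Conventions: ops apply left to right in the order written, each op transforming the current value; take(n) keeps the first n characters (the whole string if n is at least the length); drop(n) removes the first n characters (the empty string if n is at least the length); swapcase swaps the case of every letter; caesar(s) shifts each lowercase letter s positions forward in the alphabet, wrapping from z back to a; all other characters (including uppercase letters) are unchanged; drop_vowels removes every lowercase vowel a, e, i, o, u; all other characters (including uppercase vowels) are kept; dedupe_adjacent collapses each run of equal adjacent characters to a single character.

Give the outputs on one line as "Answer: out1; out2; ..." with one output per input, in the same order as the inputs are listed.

"s"; "h"; "x"; "j"

Execution, op by op:
  "rhyybq" -> "hyybq" -> "h" -> "s"
  "vwzpwadg" -> "wzpwadg" -> "w" -> "h"
  "rmt" -> "mt" -> "m" -> "x"
  "xyfeqqfng" -> "yfeqqfng" -> "y" -> "j"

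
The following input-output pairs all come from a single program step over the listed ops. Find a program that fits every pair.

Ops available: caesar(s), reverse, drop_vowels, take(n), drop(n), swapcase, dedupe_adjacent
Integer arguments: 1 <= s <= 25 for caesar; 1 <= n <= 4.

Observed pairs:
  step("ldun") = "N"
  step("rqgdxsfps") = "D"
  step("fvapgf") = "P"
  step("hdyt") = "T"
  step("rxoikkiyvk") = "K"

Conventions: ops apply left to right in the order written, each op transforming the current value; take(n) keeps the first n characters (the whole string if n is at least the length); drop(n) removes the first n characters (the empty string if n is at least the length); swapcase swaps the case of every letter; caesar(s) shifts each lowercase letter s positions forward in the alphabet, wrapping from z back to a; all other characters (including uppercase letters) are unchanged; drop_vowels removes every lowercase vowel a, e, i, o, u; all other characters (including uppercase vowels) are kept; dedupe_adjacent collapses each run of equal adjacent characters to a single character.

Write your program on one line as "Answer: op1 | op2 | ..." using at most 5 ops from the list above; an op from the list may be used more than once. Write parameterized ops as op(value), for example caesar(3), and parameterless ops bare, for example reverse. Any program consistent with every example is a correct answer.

drop(3) | drop_vowels | take(2) | take(1) | swapcase

Check, running the answer program on each example:
  "ldun" -> "n" -> "n" -> "n" -> "n" -> "N"
  "rqgdxsfps" -> "dxsfps" -> "dxsfps" -> "dx" -> "d" -> "D"
  "fvapgf" -> "pgf" -> "pgf" -> "pg" -> "p" -> "P"
  "hdyt" -> "t" -> "t" -> "t" -> "t" -> "T"
  "rxoikkiyvk" -> "ikkiyvk" -> "kkyvk" -> "kk" -> "k" -> "K"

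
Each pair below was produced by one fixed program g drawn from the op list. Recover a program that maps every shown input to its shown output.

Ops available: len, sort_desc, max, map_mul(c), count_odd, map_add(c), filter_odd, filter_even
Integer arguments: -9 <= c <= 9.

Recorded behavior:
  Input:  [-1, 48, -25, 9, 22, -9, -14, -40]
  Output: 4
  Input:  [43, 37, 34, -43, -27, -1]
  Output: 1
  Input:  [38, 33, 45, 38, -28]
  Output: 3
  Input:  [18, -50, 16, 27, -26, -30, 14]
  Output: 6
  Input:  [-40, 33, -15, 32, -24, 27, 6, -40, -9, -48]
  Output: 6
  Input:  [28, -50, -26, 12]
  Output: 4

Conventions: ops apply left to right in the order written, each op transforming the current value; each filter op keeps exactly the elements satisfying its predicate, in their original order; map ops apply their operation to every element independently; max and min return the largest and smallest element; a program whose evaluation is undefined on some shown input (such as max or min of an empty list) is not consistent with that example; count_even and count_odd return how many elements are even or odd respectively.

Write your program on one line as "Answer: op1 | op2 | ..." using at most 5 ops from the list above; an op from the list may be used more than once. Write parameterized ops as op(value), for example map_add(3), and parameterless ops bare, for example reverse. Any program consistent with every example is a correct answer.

map_mul(-3) | map_mul(7) | filter_even | len

Check, running the answer program on each example:
  [-1, 48, -25, 9, 22, -9, -14, -40] -> [3, -144, 75, -27, -66, 27, 42, 120] -> [21, -1008, 525, -189, -462, 189, 294, 840] -> [-1008, -462, 294, 840] -> 4
  [43, 37, 34, -43, -27, -1] -> [-129, -111, -102, 129, 81, 3] -> [-903, -777, -714, 903, 567, 21] -> [-714] -> 1
  [38, 33, 45, 38, -28] -> [-114, -99, -135, -114, 84] -> [-798, -693, -945, -798, 588] -> [-798, -798, 588] -> 3
  [18, -50, 16, 27, -26, -30, 14] -> [-54, 150, -48, -81, 78, 90, -42] -> [-378, 1050, -336, -567, 546, 630, -294] -> [-378, 1050, -336, 546, 630, -294] -> 6
  [-40, 33, -15, 32, -24, 27, 6, -40, -9, -48] -> [120, -99, 45, -96, 72, -81, -18, 120, 27, 144] -> [840, -693, 315, -672, 504, -567, -126, 840, 189, 1008] -> [840, -672, 504, -126, 840, 1008] -> 6
  [28, -50, -26, 12] -> [-84, 150, 78, -36] -> [-588, 1050, 546, -252] -> [-588, 1050, 546, -252] -> 4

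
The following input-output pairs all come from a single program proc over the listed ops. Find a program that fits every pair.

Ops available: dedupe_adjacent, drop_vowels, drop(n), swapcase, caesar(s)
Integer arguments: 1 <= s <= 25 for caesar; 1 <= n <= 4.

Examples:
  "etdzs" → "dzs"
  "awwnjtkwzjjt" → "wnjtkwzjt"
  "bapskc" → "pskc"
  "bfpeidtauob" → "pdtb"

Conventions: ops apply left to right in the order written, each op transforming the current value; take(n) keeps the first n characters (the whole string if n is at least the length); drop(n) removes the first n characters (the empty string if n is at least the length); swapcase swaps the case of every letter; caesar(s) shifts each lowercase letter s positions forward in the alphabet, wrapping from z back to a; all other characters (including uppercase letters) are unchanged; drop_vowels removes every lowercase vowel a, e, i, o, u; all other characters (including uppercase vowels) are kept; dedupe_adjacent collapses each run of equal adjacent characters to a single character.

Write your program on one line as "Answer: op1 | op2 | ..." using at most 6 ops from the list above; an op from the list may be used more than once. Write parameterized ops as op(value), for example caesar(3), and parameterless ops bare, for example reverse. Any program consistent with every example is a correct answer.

swapcase | drop(2) | dedupe_adjacent | swapcase | drop_vowels

Check, running the answer program on each example:
  "etdzs" -> "ETDZS" -> "DZS" -> "DZS" -> "dzs" -> "dzs"
  "awwnjtkwzjjt" -> "AWWNJTKWZJJT" -> "WNJTKWZJJT" -> "WNJTKWZJT" -> "wnjtkwzjt" -> "wnjtkwzjt"
  "bapskc" -> "BAPSKC" -> "PSKC" -> "PSKC" -> "pskc" -> "pskc"
  "bfpeidtauob" -> "BFPEIDTAUOB" -> "PEIDTAUOB" -> "PEIDTAUOB" -> "peidtauob" -> "pdtb"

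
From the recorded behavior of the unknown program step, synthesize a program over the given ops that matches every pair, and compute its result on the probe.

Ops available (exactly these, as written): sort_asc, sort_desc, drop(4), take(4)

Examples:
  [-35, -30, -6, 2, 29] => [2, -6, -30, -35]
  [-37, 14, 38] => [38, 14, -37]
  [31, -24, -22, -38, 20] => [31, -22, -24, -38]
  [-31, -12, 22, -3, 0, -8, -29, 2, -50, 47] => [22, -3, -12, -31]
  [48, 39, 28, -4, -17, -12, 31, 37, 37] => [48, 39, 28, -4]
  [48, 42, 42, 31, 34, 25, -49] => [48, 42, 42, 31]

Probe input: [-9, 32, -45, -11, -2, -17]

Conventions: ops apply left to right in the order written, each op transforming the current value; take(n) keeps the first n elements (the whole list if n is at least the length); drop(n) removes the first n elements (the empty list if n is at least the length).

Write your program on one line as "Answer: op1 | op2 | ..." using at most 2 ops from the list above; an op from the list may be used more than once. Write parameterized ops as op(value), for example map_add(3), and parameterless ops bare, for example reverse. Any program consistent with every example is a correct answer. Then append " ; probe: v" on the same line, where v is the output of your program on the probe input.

take(4) | sort_desc ; probe: [32, -9, -11, -45]

Check, running the answer program on each example:
  [-35, -30, -6, 2, 29] -> [-35, -30, -6, 2] -> [2, -6, -30, -35]
  [-37, 14, 38] -> [-37, 14, 38] -> [38, 14, -37]
  [31, -24, -22, -38, 20] -> [31, -24, -22, -38] -> [31, -22, -24, -38]
  [-31, -12, 22, -3, 0, -8, -29, 2, -50, 47] -> [-31, -12, 22, -3] -> [22, -3, -12, -31]
  [48, 39, 28, -4, -17, -12, 31, 37, 37] -> [48, 39, 28, -4] -> [48, 39, 28, -4]
  [48, 42, 42, 31, 34, 25, -49] -> [48, 42, 42, 31] -> [48, 42, 42, 31]
  probe: [-9, 32, -45, -11, -2, -17] -> [-9, 32, -45, -11] -> [32, -9, -11, -45]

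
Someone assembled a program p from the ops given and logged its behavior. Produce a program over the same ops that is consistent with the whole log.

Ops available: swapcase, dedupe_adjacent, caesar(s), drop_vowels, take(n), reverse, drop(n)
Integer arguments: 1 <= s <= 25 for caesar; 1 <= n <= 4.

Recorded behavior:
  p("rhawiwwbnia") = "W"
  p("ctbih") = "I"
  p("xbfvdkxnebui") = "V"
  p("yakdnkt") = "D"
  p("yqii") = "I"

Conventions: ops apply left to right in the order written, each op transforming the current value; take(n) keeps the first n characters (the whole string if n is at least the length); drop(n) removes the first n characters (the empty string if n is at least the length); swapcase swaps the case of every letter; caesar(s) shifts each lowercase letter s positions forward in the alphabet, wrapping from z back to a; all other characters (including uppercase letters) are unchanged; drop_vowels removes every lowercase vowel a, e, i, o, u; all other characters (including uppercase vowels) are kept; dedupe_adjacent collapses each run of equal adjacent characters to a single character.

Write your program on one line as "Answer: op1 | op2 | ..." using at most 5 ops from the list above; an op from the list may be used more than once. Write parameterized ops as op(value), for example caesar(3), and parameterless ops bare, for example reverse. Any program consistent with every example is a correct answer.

take(4) | swapcase | dedupe_adjacent | reverse | take(1)

Check, running the answer program on each example:
  "rhawiwwbnia" -> "rhaw" -> "RHAW" -> "RHAW" -> "WAHR" -> "W"
  "ctbih" -> "ctbi" -> "CTBI" -> "CTBI" -> "IBTC" -> "I"
  "xbfvdkxnebui" -> "xbfv" -> "XBFV" -> "XBFV" -> "VFBX" -> "V"
  "yakdnkt" -> "yakd" -> "YAKD" -> "YAKD" -> "DKAY" -> "D"
  "yqii" -> "yqii" -> "YQII" -> "YQI" -> "IQY" -> "I"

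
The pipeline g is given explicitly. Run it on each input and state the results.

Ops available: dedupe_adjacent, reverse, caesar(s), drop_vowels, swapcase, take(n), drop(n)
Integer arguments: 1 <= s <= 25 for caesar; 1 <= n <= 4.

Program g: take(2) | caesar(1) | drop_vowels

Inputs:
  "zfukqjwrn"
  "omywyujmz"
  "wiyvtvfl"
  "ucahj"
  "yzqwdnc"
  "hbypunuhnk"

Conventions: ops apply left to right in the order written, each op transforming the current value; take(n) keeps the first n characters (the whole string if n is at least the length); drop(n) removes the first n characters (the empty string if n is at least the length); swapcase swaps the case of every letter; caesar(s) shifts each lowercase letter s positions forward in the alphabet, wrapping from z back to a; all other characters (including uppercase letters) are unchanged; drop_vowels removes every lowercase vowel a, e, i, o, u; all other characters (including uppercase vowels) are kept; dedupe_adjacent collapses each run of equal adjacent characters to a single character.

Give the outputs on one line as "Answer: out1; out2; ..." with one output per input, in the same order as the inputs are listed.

"g"; "pn"; "xj"; "vd"; "z"; "c"

Execution, op by op:
  "zfukqjwrn" -> "zf" -> "ag" -> "g"
  "omywyujmz" -> "om" -> "pn" -> "pn"
  "wiyvtvfl" -> "wi" -> "xj" -> "xj"
  "ucahj" -> "uc" -> "vd" -> "vd"
  "yzqwdnc" -> "yz" -> "za" -> "z"
  "hbypunuhnk" -> "hb" -> "ic" -> "c"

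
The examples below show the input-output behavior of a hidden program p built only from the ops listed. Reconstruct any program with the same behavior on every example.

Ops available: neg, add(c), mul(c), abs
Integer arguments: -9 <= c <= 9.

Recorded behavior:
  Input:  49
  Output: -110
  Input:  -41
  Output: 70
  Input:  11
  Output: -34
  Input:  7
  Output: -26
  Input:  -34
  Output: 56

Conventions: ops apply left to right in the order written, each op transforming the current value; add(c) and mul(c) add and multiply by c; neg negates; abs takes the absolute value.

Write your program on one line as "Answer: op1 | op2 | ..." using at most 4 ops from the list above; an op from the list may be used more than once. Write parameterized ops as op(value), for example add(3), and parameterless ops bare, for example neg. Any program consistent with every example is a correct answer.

neg | add(-6) | neg | mul(-2)

Check, running the answer program on each example:
  49 -> -49 -> -55 -> 55 -> -110
  -41 -> 41 -> 35 -> -35 -> 70
  11 -> -11 -> -17 -> 17 -> -34
  7 -> -7 -> -13 -> 13 -> -26
  -34 -> 34 -> 28 -> -28 -> 56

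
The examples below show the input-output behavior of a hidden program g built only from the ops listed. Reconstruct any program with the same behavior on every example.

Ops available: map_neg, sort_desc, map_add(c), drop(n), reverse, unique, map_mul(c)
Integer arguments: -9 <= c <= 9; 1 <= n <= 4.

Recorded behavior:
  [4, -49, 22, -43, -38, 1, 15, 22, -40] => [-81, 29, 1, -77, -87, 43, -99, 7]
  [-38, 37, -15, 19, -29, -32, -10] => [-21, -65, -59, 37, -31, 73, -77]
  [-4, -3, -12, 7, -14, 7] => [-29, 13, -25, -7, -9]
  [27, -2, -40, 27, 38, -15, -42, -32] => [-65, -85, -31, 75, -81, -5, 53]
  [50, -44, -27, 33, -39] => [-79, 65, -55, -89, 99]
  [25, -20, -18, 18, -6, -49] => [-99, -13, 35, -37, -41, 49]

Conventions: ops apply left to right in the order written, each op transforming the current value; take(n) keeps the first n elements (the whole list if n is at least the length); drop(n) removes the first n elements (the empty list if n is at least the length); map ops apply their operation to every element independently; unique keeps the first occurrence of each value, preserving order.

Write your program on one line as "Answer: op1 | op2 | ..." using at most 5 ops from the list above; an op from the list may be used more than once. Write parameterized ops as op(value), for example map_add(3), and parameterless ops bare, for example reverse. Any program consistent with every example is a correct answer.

map_neg | map_mul(-2) | unique | reverse | map_add(-1)

Check, running the answer program on each example:
  [4, -49, 22, -43, -38, 1, 15, 22, -40] -> [-4, 49, -22, 43, 38, -1, -15, -22, 40] -> [8, -98, 44, -86, -76, 2, 30, 44, -80] -> [8, -98, 44, -86, -76, 2, 30, -80] -> [-80, 30, 2, -76, -86, 44, -98, 8] -> [-81, 29, 1, -77, -87, 43, -99, 7]
  [-38, 37, -15, 19, -29, -32, -10] -> [38, -37, 15, -19, 29, 32, 10] -> [-76, 74, -30, 38, -58, -64, -20] -> [-76, 74, -30, 38, -58, -64, -20] -> [-20, -64, -58, 38, -30, 74, -76] -> [-21, -65, -59, 37, -31, 73, -77]
  [-4, -3, -12, 7, -14, 7] -> [4, 3, 12, -7, 14, -7] -> [-8, -6, -24, 14, -28, 14] -> [-8, -6, -24, 14, -28] -> [-28, 14, -24, -6, -8] -> [-29, 13, -25, -7, -9]
  [27, -2, -40, 27, 38, -15, -42, -32] -> [-27, 2, 40, -27, -38, 15, 42, 32] -> [54, -4, -80, 54, 76, -30, -84, -64] -> [54, -4, -80, 76, -30, -84, -64] -> [-64, -84, -30, 76, -80, -4, 54] -> [-65, -85, -31, 75, -81, -5, 53]
  [50, -44, -27, 33, -39] -> [-50, 44, 27, -33, 39] -> [100, -88, -54, 66, -78] -> [100, -88, -54, 66, -78] -> [-78, 66, -54, -88, 100] -> [-79, 65, -55, -89, 99]
  [25, -20, -18, 18, -6, -49] -> [-25, 20, 18, -18, 6, 49] -> [50, -40, -36, 36, -12, -98] -> [50, -40, -36, 36, -12, -98] -> [-98, -12, 36, -36, -40, 50] -> [-99, -13, 35, -37, -41, 49]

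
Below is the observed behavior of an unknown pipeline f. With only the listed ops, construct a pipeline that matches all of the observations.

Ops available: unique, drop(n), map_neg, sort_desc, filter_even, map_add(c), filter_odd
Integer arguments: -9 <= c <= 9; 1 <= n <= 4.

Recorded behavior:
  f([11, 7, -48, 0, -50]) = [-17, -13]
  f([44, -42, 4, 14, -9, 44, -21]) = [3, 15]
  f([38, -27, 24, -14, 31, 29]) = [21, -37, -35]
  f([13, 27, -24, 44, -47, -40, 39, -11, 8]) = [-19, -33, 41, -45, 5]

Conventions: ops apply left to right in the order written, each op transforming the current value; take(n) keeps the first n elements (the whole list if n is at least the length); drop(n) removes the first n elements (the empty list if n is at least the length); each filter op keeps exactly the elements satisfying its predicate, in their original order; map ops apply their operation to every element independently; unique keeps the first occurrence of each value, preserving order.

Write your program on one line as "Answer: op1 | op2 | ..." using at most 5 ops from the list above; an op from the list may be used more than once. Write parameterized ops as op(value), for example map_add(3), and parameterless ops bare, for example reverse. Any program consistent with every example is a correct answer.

map_neg | map_add(-6) | unique | filter_odd

Check, running the answer program on each example:
  [11, 7, -48, 0, -50] -> [-11, -7, 48, 0, 50] -> [-17, -13, 42, -6, 44] -> [-17, -13, 42, -6, 44] -> [-17, -13]
  [44, -42, 4, 14, -9, 44, -21] -> [-44, 42, -4, -14, 9, -44, 21] -> [-50, 36, -10, -20, 3, -50, 15] -> [-50, 36, -10, -20, 3, 15] -> [3, 15]
  [38, -27, 24, -14, 31, 29] -> [-38, 27, -24, 14, -31, -29] -> [-44, 21, -30, 8, -37, -35] -> [-44, 21, -30, 8, -37, -35] -> [21, -37, -35]
  [13, 27, -24, 44, -47, -40, 39, -11, 8] -> [-13, -27, 24, -44, 47, 40, -39, 11, -8] -> [-19, -33, 18, -50, 41, 34, -45, 5, -14] -> [-19, -33, 18, -50, 41, 34, -45, 5, -14] -> [-19, -33, 41, -45, 5]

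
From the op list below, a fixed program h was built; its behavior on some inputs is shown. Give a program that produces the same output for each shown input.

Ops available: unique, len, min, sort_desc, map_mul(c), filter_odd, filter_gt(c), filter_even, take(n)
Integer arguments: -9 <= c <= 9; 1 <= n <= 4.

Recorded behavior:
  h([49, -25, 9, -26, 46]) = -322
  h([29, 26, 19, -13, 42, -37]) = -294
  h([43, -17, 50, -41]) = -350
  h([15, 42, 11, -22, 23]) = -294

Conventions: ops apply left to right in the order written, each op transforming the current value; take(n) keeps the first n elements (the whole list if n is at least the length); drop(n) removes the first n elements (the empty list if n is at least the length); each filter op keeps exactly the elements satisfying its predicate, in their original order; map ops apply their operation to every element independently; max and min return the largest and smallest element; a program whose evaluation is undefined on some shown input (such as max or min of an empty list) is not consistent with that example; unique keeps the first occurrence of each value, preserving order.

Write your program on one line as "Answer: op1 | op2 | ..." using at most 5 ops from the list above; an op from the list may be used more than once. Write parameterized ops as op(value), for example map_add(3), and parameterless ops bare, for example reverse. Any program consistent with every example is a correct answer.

sort_desc | filter_even | map_mul(-7) | sort_desc | min

Check, running the answer program on each example:
  [49, -25, 9, -26, 46] -> [49, 46, 9, -25, -26] -> [46, -26] -> [-322, 182] -> [182, -322] -> -322
  [29, 26, 19, -13, 42, -37] -> [42, 29, 26, 19, -13, -37] -> [42, 26] -> [-294, -182] -> [-182, -294] -> -294
  [43, -17, 50, -41] -> [50, 43, -17, -41] -> [50] -> [-350] -> [-350] -> -350
  [15, 42, 11, -22, 23] -> [42, 23, 15, 11, -22] -> [42, -22] -> [-294, 154] -> [154, -294] -> -294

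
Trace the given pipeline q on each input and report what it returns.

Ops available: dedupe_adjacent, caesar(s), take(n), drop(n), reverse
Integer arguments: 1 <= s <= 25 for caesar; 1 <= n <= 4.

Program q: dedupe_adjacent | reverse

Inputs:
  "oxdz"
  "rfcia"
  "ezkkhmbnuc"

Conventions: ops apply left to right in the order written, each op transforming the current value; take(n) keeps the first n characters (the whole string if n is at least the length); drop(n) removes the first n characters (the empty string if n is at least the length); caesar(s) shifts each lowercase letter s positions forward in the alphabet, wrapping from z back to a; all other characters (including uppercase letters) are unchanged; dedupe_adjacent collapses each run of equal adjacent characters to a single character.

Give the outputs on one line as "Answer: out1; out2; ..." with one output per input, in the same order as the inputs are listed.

Execution, op by op:
  "oxdz" -> "oxdz" -> "zdxo"
  "rfcia" -> "rfcia" -> "aicfr"
  "ezkkhmbnuc" -> "ezkhmbnuc" -> "cunbmhkze"

"zdxo"; "aicfr"; "cunbmhkze"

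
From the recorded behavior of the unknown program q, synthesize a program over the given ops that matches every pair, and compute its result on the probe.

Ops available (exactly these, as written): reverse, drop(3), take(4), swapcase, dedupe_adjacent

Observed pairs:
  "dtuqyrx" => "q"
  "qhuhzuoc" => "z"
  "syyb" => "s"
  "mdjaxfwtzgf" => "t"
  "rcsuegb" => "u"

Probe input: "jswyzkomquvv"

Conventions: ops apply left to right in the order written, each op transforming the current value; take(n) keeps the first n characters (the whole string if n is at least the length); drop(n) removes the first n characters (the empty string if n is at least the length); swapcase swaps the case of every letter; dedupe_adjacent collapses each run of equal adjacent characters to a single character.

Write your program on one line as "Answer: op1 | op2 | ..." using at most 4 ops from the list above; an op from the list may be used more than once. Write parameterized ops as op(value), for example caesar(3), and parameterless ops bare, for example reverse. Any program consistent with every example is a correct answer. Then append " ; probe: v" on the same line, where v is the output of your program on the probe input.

reverse | take(4) | drop(3) ; probe: "q"

Check, running the answer program on each example:
  "dtuqyrx" -> "xryqutd" -> "xryq" -> "q"
  "qhuhzuoc" -> "couzhuhq" -> "couz" -> "z"
  "syyb" -> "byys" -> "byys" -> "s"
  "mdjaxfwtzgf" -> "fgztwfxajdm" -> "fgzt" -> "t"
  "rcsuegb" -> "bgeuscr" -> "bgeu" -> "u"
  probe: "jswyzkomquvv" -> "vvuqmokzywsj" -> "vvuq" -> "q"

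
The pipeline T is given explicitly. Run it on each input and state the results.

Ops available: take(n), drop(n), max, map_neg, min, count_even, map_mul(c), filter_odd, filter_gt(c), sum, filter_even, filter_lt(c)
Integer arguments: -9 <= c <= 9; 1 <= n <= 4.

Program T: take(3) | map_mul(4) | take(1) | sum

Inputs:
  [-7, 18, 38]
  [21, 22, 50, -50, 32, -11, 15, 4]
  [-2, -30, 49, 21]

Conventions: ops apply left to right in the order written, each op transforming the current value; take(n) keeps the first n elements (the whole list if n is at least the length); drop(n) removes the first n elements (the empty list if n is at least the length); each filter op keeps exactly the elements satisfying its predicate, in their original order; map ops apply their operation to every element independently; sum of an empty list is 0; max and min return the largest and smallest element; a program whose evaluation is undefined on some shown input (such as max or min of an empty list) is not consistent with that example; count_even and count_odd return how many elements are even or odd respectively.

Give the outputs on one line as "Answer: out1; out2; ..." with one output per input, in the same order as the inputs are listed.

-28; 84; -8

Execution, op by op:
  [-7, 18, 38] -> [-7, 18, 38] -> [-28, 72, 152] -> [-28] -> -28
  [21, 22, 50, -50, 32, -11, 15, 4] -> [21, 22, 50] -> [84, 88, 200] -> [84] -> 84
  [-2, -30, 49, 21] -> [-2, -30, 49] -> [-8, -120, 196] -> [-8] -> -8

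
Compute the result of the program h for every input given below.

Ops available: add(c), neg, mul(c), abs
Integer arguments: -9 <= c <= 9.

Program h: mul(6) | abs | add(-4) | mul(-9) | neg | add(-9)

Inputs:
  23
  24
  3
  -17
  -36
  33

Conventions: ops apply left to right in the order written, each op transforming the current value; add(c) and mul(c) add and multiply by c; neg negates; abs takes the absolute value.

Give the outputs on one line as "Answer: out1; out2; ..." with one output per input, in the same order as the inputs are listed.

Execution, op by op:
  23 -> 138 -> 138 -> 134 -> -1206 -> 1206 -> 1197
  24 -> 144 -> 144 -> 140 -> -1260 -> 1260 -> 1251
  3 -> 18 -> 18 -> 14 -> -126 -> 126 -> 117
  -17 -> -102 -> 102 -> 98 -> -882 -> 882 -> 873
  -36 -> -216 -> 216 -> 212 -> -1908 -> 1908 -> 1899
  33 -> 198 -> 198 -> 194 -> -1746 -> 1746 -> 1737

1197; 1251; 117; 873; 1899; 1737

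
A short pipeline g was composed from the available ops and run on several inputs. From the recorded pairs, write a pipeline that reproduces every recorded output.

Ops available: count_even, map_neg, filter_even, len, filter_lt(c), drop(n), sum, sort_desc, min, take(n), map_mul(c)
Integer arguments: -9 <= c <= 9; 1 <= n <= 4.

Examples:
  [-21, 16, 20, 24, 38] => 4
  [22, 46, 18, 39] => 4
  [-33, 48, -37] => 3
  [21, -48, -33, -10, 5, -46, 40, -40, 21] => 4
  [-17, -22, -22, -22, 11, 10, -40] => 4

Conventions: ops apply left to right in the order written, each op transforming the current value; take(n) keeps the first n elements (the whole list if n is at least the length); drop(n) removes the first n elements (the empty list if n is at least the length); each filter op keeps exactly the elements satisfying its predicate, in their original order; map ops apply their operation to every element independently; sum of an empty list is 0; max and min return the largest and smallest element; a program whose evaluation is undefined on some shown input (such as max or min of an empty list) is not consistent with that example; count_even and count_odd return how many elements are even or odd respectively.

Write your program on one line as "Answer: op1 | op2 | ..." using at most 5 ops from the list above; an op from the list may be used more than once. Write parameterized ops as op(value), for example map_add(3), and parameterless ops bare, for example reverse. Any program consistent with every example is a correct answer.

take(4) | map_neg | sort_desc | len

Check, running the answer program on each example:
  [-21, 16, 20, 24, 38] -> [-21, 16, 20, 24] -> [21, -16, -20, -24] -> [21, -16, -20, -24] -> 4
  [22, 46, 18, 39] -> [22, 46, 18, 39] -> [-22, -46, -18, -39] -> [-18, -22, -39, -46] -> 4
  [-33, 48, -37] -> [-33, 48, -37] -> [33, -48, 37] -> [37, 33, -48] -> 3
  [21, -48, -33, -10, 5, -46, 40, -40, 21] -> [21, -48, -33, -10] -> [-21, 48, 33, 10] -> [48, 33, 10, -21] -> 4
  [-17, -22, -22, -22, 11, 10, -40] -> [-17, -22, -22, -22] -> [17, 22, 22, 22] -> [22, 22, 22, 17] -> 4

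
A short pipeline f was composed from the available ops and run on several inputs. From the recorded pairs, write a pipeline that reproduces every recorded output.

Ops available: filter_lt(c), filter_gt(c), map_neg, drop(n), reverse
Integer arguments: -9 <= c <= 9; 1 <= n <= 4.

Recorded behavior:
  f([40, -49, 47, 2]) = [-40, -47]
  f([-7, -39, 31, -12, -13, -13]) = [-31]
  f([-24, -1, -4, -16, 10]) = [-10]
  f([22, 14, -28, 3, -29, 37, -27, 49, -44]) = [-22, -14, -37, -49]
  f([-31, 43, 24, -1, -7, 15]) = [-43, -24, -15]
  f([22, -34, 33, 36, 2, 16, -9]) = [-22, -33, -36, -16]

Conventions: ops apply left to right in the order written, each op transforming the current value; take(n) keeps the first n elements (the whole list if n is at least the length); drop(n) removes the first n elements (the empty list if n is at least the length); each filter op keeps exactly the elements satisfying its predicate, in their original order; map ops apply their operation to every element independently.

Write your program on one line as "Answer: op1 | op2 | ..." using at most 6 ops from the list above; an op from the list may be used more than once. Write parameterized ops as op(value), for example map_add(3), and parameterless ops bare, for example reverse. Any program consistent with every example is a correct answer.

reverse | filter_gt(2) | map_neg | reverse | filter_lt(-4)

Check, running the answer program on each example:
  [40, -49, 47, 2] -> [2, 47, -49, 40] -> [47, 40] -> [-47, -40] -> [-40, -47] -> [-40, -47]
  [-7, -39, 31, -12, -13, -13] -> [-13, -13, -12, 31, -39, -7] -> [31] -> [-31] -> [-31] -> [-31]
  [-24, -1, -4, -16, 10] -> [10, -16, -4, -1, -24] -> [10] -> [-10] -> [-10] -> [-10]
  [22, 14, -28, 3, -29, 37, -27, 49, -44] -> [-44, 49, -27, 37, -29, 3, -28, 14, 22] -> [49, 37, 3, 14, 22] -> [-49, -37, -3, -14, -22] -> [-22, -14, -3, -37, -49] -> [-22, -14, -37, -49]
  [-31, 43, 24, -1, -7, 15] -> [15, -7, -1, 24, 43, -31] -> [15, 24, 43] -> [-15, -24, -43] -> [-43, -24, -15] -> [-43, -24, -15]
  [22, -34, 33, 36, 2, 16, -9] -> [-9, 16, 2, 36, 33, -34, 22] -> [16, 36, 33, 22] -> [-16, -36, -33, -22] -> [-22, -33, -36, -16] -> [-22, -33, -36, -16]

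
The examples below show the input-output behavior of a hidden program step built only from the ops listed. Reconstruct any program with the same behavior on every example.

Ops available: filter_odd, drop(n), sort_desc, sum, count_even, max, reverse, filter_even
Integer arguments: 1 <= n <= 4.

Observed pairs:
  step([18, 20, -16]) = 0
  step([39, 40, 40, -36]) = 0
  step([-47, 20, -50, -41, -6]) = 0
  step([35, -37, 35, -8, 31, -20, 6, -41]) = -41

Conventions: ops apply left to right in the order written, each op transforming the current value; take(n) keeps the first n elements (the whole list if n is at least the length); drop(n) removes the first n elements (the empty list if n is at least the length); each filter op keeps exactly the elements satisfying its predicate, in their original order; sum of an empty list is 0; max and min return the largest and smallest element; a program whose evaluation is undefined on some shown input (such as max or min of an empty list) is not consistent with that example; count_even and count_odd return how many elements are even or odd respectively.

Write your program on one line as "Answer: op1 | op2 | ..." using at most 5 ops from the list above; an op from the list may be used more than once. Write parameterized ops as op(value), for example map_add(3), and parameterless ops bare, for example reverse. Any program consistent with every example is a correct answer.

filter_odd | sort_desc | drop(4) | sum

Check, running the answer program on each example:
  [18, 20, -16] -> [] -> [] -> [] -> 0
  [39, 40, 40, -36] -> [39] -> [39] -> [] -> 0
  [-47, 20, -50, -41, -6] -> [-47, -41] -> [-41, -47] -> [] -> 0
  [35, -37, 35, -8, 31, -20, 6, -41] -> [35, -37, 35, 31, -41] -> [35, 35, 31, -37, -41] -> [-41] -> -41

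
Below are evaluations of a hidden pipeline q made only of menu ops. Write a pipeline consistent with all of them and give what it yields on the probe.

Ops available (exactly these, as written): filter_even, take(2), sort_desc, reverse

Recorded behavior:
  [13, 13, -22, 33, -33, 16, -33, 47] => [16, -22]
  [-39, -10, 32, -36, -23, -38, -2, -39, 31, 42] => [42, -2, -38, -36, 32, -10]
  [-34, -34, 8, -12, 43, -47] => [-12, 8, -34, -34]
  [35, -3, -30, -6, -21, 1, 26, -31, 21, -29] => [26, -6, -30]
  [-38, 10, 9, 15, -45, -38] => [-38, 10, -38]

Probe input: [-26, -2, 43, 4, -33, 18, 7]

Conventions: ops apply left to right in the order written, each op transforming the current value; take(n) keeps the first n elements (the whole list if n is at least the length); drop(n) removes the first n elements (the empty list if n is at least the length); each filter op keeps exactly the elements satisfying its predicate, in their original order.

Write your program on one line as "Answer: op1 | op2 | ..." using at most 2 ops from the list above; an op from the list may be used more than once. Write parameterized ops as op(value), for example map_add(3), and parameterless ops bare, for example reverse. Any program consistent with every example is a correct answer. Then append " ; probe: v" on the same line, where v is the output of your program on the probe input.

filter_even | reverse ; probe: [18, 4, -2, -26]

Check, running the answer program on each example:
  [13, 13, -22, 33, -33, 16, -33, 47] -> [-22, 16] -> [16, -22]
  [-39, -10, 32, -36, -23, -38, -2, -39, 31, 42] -> [-10, 32, -36, -38, -2, 42] -> [42, -2, -38, -36, 32, -10]
  [-34, -34, 8, -12, 43, -47] -> [-34, -34, 8, -12] -> [-12, 8, -34, -34]
  [35, -3, -30, -6, -21, 1, 26, -31, 21, -29] -> [-30, -6, 26] -> [26, -6, -30]
  [-38, 10, 9, 15, -45, -38] -> [-38, 10, -38] -> [-38, 10, -38]
  probe: [-26, -2, 43, 4, -33, 18, 7] -> [-26, -2, 4, 18] -> [18, 4, -2, -26]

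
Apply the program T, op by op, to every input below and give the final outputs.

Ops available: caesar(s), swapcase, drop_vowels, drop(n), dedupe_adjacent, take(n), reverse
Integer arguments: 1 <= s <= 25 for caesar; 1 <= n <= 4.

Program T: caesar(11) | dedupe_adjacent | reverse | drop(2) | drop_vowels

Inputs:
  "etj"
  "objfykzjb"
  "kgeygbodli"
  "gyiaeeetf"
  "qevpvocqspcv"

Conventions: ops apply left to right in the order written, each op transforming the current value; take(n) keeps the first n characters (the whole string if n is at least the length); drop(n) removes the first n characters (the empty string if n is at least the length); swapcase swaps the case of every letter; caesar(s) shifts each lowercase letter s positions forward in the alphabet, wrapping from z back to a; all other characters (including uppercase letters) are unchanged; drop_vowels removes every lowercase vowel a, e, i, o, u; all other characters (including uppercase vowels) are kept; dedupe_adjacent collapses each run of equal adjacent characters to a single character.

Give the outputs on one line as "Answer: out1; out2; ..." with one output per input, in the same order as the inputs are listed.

"p"; "kvjqmz"; "zmrjprv"; "pltjr"; "dbnzggpb"

Execution, op by op:
  "etj" -> "peu" -> "peu" -> "uep" -> "p" -> "p"
  "objfykzjb" -> "zmuqjvkum" -> "zmuqjvkum" -> "mukvjqumz" -> "kvjqumz" -> "kvjqmz"
  "kgeygbodli" -> "vrpjrmzowt" -> "vrpjrmzowt" -> "twozmrjprv" -> "ozmrjprv" -> "zmrjprv"
  "gyiaeeetf" -> "rjtlpppeq" -> "rjtlpeq" -> "qepltjr" -> "pltjr" -> "pltjr"
  "qevpvocqspcv" -> "bpgagznbdang" -> "bpgagznbdang" -> "gnadbnzgagpb" -> "adbnzgagpb" -> "dbnzggpb"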